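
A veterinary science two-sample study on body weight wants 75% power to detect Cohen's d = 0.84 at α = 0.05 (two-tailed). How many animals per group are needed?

z_{α/2} = 1.96, z_β = Φ⁻¹(0.75) = 0.674. For large effect (d = 0.84): n per group = 2(z_{α/2} + z_β)²/d² = 2(1.96 + 0.674)²/0.84² = 19.7 → 20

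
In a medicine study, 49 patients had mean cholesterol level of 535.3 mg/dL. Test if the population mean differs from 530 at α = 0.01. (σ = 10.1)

z = (x̄ - μ₀)/(σ/√n) = (535.3 - 530)/(10.1/√49) = 3.673. Critical value: ±2.576. Since |3.673| > 2.576, Reject H₀.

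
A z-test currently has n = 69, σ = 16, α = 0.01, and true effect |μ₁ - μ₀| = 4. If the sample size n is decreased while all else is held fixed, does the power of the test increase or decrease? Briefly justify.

Power decreases: a smaller n inflates the standard error σ/√n, pulling the sampling distribution under H₁ back toward the critical value.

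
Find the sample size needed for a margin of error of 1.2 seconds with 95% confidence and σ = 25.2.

n = (z*σ/E)² = (1.96×25.2/1.2)² = 1694.1 → n = 1695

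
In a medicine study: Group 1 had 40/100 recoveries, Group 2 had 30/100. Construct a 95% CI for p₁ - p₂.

p̂₁ = 0.4, p̂₂ = 0.3. Difference = 0.1. CI = (-0.031, 0.231)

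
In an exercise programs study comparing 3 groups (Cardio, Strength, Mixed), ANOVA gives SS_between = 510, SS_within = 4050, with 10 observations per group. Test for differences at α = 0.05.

df_between = 2, df_within = 27. F = MS_between/MS_within = 255.0/150.0 = 1.7. F_crit ≈ 3.354. Fail to reject H₀.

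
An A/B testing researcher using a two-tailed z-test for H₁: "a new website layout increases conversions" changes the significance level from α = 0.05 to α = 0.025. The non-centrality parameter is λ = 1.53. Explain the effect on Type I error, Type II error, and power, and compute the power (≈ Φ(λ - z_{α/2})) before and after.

Decreasing α from 0.05 to 0.025:
• Type I error rate decreases (α is the Type I rate by definition).
• Critical value moves from z_{α/2} = 1.96 to 2.241, so power = Φ(λ - z_{α/2}) goes from Φ(1.53 - 1.96) = 0.334 to Φ(1.53 - 2.241) = 0.239.
• Type II error rate β = 1 - power therefore increases (0.666 → 0.761).
Appropriate when false positives are costly — here, rolling out a layout that doesn't actually help — wasted engineering effort.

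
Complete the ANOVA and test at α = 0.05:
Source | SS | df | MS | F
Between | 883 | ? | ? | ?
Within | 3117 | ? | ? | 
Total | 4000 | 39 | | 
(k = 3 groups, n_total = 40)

df_between = 2, df_within = 37. MS_between = 441.5, MS_within = 84.24. F = 5.241, F_crit ≈ 3.252. Reject H₀.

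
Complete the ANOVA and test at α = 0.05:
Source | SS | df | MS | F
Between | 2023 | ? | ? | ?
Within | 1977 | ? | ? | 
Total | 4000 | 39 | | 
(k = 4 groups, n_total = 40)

df_between = 3, df_within = 36. MS_between = 674.33, MS_within = 54.92. F = 12.279, F_crit ≈ 2.866. Reject H₀.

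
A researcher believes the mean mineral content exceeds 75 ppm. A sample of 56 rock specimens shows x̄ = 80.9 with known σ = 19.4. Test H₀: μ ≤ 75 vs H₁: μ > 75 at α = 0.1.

z = 2.276. Critical value: 1.28. Reject H₀.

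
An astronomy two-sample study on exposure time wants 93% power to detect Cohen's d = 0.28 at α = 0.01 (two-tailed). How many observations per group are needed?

z_{α/2} = 2.576, z_β = Φ⁻¹(0.93) = 1.476. For small effect (d = 0.28): n per group = 2(z_{α/2} + z_β)²/d² = 2(2.576 + 1.476)²/0.28² = 418.8 → 419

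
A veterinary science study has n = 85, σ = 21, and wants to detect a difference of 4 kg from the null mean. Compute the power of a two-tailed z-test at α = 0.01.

SE = σ/√n = 21/√85 = 2.278. Non-centrality λ = d/SE = 4/2.278 = 1.756. Power ≈ Φ(λ - z_{α/2}) = Φ(1.756 - 2.576) = Φ(-0.82) = 0.206.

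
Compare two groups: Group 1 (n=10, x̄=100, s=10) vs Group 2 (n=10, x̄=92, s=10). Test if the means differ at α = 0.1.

Pooled sp = 10.0. t = 1.789, df = 18. Critical t = ±1.734. Reject H₀.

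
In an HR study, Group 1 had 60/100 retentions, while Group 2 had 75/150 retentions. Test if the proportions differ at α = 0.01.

p̂₁ = 0.6, p̂₂ = 0.5, pooled p̂ = 0.54. z = 1.554. Critical: ±2.576. Fail to reject H₀.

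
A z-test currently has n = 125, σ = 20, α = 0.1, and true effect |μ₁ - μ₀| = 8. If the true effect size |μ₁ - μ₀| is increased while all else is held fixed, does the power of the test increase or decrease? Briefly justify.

Power increases: a larger true effect increases the non-centrality λ = |μ₁ - μ₀|/(σ/√n).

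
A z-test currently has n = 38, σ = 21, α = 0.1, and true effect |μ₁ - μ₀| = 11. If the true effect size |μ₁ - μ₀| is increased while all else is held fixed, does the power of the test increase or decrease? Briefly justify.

Power increases: a larger true effect increases the non-centrality λ = |μ₁ - μ₀|/(σ/√n).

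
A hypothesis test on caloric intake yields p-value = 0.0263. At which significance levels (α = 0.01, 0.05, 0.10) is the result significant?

p = 0.0263. Significant at: α = 0.05, 0.1.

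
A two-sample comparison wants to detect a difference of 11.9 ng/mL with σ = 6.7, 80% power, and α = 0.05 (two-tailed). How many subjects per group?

n per group = 2(z_α/2 + z_β)²σ²/d² = 2×(1.96 + 0.84)²×6.7²/11.9² = 5.0 → n = 5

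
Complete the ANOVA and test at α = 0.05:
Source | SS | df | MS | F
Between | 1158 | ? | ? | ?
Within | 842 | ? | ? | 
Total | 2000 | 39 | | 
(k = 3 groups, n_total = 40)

df_between = 2, df_within = 37. MS_between = 579.0, MS_within = 22.76. F = 25.443, F_crit ≈ 3.252. Reject H₀.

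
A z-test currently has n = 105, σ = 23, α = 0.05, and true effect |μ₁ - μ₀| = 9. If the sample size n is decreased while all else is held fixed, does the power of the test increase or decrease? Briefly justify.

Power decreases: a smaller n inflates the standard error σ/√n, pulling the sampling distribution under H₁ back toward the critical value.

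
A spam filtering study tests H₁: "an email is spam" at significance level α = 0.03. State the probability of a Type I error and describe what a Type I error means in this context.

P(Type I error) = α = 0.03. A Type I error is rejecting H₀ when H₀ is actually true (false positive) — here, concluding that an email is spam when in fact this is not the case. Consequence: a legitimate email is sent to the spam folder and the user misses it.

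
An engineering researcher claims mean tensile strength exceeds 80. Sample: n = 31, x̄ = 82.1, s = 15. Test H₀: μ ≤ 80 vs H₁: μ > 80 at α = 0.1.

t = (82.1 - 80)/(15/√31) = 0.779, df = 30. Critical t = 1.31. Fail to reject H₀.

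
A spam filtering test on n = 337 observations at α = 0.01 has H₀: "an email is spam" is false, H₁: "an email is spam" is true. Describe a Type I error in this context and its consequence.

Type I error: rejecting H₀ when it is true — concluding that an email is spam when in fact it is not. Consequence: a legitimate email is sent to the spam folder and the user misses it.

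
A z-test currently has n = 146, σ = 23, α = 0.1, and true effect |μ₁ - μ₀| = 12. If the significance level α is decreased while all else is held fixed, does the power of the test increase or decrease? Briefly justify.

Power decreases: a smaller α raises the critical value, so less of the H₁ sampling distribution falls in the rejection region.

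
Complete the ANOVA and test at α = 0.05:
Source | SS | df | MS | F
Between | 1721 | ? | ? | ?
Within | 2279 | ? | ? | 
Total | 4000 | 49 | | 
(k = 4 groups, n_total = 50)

df_between = 3, df_within = 46. MS_between = 573.67, MS_within = 49.54. F = 11.579, F_crit ≈ 2.807. Reject H₀.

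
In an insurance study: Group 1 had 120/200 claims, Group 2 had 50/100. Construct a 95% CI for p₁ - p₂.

p̂₁ = 0.6, p̂₂ = 0.5. Difference = 0.1. CI = (-0.019, 0.219)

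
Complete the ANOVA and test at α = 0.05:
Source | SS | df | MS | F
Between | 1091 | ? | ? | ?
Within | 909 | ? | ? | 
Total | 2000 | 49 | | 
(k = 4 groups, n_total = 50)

df_between = 3, df_within = 46. MS_between = 363.67, MS_within = 19.76. F = 18.403, F_crit ≈ 2.807. Reject H₀.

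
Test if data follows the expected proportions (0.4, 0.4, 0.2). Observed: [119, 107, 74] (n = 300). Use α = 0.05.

Expected: [120.0, 120.0, 60.0]. χ² = 4.683. df = 2, critical = 5.991. Fail to reject H₀.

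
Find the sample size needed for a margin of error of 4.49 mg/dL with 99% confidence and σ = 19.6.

n = (z*σ/E)² = (2.576×19.6/4.49)² = 126.4 → n = 127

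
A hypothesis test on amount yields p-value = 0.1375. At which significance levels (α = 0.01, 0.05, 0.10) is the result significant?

p = 0.1375. Not significant at any of the given levels.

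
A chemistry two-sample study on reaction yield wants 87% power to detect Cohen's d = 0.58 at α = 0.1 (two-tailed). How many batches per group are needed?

z_{α/2} = 1.645, z_β = Φ⁻¹(0.87) = 1.126. For medium effect (d = 0.58): n per group = 2(z_{α/2} + z_β)²/d² = 2(1.645 + 1.126)²/0.58² = 45.7 → 46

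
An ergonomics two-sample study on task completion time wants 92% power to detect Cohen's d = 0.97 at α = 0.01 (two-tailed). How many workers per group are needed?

z_{α/2} = 2.576, z_β = Φ⁻¹(0.92) = 1.405. For large effect (d = 0.97): n per group = 2(z_{α/2} + z_β)²/d² = 2(2.576 + 1.405)²/0.97² = 33.7 → 34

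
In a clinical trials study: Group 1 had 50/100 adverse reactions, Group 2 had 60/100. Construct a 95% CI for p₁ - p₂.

p̂₁ = 0.5, p̂₂ = 0.6. Difference = -0.1. CI = (-0.237, 0.037)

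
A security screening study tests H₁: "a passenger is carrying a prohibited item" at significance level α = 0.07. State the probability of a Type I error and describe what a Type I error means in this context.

P(Type I error) = α = 0.07. A Type I error is rejecting H₀ when H₀ is actually true (false positive) — here, concluding that a passenger is carrying a prohibited item when in fact this is not the case. Consequence: detaining an innocent passenger — delay and inconvenience.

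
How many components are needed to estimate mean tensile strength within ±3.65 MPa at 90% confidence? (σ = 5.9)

n = (z*σ/E)² = (1.645×5.9/3.65)² = 7.1 → n = 8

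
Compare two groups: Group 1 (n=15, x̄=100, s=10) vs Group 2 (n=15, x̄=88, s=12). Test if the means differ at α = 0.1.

Pooled sp = 11.05. t = 2.975, df = 28. Critical t = ±1.701. Reject H₀.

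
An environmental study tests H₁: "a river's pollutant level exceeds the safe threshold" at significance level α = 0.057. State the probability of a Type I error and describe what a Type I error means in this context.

P(Type I error) = α = 0.057. A Type I error is rejecting H₀ when H₀ is actually true (false positive) — here, concluding that a river's pollutant level exceeds the safe threshold when in fact this is not the case. Consequence: shutting down a compliant factory unnecessarily.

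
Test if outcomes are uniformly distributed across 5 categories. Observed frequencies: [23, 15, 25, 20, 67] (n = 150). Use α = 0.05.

Expected = 30 each. χ² = Σ(O-E)²/E = 58.933. df = 4, critical value = 9.488. Reject H₀.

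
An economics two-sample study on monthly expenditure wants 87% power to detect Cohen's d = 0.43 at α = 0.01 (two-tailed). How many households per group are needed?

z_{α/2} = 2.576, z_β = Φ⁻¹(0.87) = 1.126. For small effect (d = 0.43): n per group = 2(z_{α/2} + z_β)²/d² = 2(2.576 + 1.126)²/0.43² = 148.2 → 149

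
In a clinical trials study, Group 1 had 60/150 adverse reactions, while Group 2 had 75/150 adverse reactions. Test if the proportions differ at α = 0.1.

p̂₁ = 0.4, p̂₂ = 0.5, pooled p̂ = 0.45. z = -1.741. Critical: ±1.645. Reject H₀.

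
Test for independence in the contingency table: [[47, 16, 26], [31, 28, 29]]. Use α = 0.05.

χ² = 6.713. df = 2, critical = 5.991. Reject H₀. Variables are dependent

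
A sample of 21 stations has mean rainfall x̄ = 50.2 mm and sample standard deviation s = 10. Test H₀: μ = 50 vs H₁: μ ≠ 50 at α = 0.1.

t = (x̄ - μ₀)/(s/√n) = (50.2 - 50)/(10/√21) = 0.092. df = 20, critical t = ±1.725. Fail to reject H₀.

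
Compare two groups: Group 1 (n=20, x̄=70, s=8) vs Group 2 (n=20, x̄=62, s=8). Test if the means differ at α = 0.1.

Pooled sp = 8.0. t = 3.162, df = 38. Critical t = ±1.686. Reject H₀.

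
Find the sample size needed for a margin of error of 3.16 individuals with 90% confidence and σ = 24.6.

n = (z*σ/E)² = (1.645×24.6/3.16)² = 164.0 → n = 164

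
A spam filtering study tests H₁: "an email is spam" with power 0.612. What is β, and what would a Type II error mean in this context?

β = 1 - power = 1 - 0.612 = 0.388. A Type II error is failing to reject H₀ when H₀ is false (false negative) — here, failing to conclude that an email is spam when in fact it is true. Consequence: a spam email lands in the inbox.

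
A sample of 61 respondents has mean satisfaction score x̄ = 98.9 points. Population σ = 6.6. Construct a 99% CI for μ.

CI = x̄ ± z*(σ/√n) = 98.9 ± 2.576(6.6/√61) = 98.9 ± 2.18 = (96.72, 101.08)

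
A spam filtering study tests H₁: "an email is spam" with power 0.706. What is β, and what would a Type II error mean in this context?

β = 1 - power = 1 - 0.706 = 0.294. A Type II error is failing to reject H₀ when H₀ is false (false negative) — here, failing to conclude that an email is spam when in fact it is true. Consequence: a spam email lands in the inbox.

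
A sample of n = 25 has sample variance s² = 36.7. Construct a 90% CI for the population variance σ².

df = 24. χ²_{0.05} = 36.415, χ²_{0.95} = 13.848. CI for σ² = ((n-1)s²/χ²_{α/2}, (n-1)s²/χ²_{1-α/2}) = (24·36.7/36.415, 24·36.7/13.848) = (24.19, 63.6)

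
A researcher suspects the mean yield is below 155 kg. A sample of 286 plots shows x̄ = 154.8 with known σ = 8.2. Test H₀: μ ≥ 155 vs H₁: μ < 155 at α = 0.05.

z = -0.412. Critical value: -1.645. Fail to reject H₀.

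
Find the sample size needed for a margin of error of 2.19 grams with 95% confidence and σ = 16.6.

n = (z*σ/E)² = (1.96×16.6/2.19)² = 220.7 → n = 221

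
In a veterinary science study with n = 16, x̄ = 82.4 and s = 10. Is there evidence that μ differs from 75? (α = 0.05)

t = (x̄ - μ₀)/(s/√n) = (82.4 - 75)/(10/√16) = 2.96. df = 15, critical t = ±2.131. Reject H₀.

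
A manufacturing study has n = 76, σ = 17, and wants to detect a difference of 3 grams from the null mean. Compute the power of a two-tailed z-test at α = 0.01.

SE = σ/√n = 17/√76 = 1.95. Non-centrality λ = d/SE = 3/1.95 = 1.538. Power ≈ Φ(λ - z_{α/2}) = Φ(1.538 - 2.576) = Φ(-1.038) = 0.15.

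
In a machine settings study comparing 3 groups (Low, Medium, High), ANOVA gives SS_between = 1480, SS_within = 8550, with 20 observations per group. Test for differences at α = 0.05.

df_between = 2, df_within = 57. F = MS_between/MS_within = 740.0/150.0 = 4.933. F_crit ≈ 3.159. Reject H₀. At least one mean differs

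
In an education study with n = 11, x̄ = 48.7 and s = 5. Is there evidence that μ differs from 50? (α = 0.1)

t = (x̄ - μ₀)/(s/√n) = (48.7 - 50)/(5/√11) = -0.862. df = 10, critical t = ±1.812. Fail to reject H₀.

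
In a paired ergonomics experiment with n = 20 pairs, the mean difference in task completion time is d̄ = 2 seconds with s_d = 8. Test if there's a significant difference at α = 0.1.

t = d̄/(s_d/√n) = 2/(8/√20) = 1.118. df = 19, critical t = ±1.729. Fail to reject H₀.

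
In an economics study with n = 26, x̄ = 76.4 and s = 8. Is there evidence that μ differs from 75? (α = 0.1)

t = (x̄ - μ₀)/(s/√n) = (76.4 - 75)/(8/√26) = 0.892. df = 25, critical t = ±1.708. Fail to reject H₀.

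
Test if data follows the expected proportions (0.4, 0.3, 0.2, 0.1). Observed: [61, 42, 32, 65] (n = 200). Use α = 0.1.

Expected: [80.0, 60.0, 40.0, 20.0]. χ² = 112.763. df = 3, critical = 6.251. Reject H₀.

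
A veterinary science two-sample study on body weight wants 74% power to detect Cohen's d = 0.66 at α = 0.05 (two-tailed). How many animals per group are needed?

z_{α/2} = 1.96, z_β = Φ⁻¹(0.74) = 0.643. For medium effect (d = 0.66): n per group = 2(z_{α/2} + z_β)²/d² = 2(1.96 + 0.643)²/0.66² = 31.1 → 32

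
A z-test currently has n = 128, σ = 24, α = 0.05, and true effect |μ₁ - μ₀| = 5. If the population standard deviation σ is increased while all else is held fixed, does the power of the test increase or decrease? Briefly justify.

Power decreases: a larger σ inflates the standard error σ/√n, pulling the sampling distribution under H₁ back toward the critical value.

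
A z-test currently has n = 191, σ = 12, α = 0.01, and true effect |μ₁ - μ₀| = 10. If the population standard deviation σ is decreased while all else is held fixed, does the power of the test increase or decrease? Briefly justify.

Power increases: a smaller σ shrinks the standard error σ/√n, moving the sampling distribution under H₁ further from the critical value.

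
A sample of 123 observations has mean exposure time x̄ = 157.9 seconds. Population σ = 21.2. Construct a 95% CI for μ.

CI = x̄ ± z*(σ/√n) = 157.9 ± 1.96(21.2/√123) = 157.9 ± 3.75 = (154.15, 161.65)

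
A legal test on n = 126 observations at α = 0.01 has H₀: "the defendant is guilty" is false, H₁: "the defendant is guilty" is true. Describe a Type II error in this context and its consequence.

Type II error: failing to reject H₀ when it is false — concluding that the defendant is guilty is not supported when in fact it is. Consequence: acquitting a guilty person.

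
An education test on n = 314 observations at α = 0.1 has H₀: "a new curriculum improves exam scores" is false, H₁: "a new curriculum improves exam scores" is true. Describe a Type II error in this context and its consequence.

Type II error: failing to reject H₀ when it is false — concluding that a new curriculum improves exam scores is not supported when in fact it is. Consequence: keeping the old curriculum when the new one would have helped students.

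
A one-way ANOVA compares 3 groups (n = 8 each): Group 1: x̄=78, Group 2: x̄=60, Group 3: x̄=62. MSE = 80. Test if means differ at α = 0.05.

Grand mean = 66.67. SS_between = 1557.33, MS_between = 778.67. F = 9.733, F_crit ≈ 3.467. Reject H₀.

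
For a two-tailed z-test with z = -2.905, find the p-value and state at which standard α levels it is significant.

p = 2·P(Z > |-2.905|) = 2·(1 - Φ(2.905)) ≈ 0.0037. Significant at α = 0.1; Significant at α = 0.05; Significant at α = 0.01.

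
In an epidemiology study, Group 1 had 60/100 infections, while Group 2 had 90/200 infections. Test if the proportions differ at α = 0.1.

p̂₁ = 0.6, p̂₂ = 0.45, pooled p̂ = 0.5. z = 2.449. Critical: ±1.645. Reject H₀.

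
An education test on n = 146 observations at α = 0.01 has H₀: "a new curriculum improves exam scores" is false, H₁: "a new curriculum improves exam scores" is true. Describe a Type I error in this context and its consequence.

Type I error: rejecting H₀ when it is true — concluding that a new curriculum improves exam scores when in fact it is not. Consequence: adopting a curriculum that gives no real benefit — disruption for nothing.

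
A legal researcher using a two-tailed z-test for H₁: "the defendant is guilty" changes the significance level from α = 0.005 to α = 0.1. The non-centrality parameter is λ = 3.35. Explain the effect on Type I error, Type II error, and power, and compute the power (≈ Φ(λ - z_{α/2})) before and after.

Increasing α from 0.005 to 0.1:
• Type I error rate increases (α is the Type I rate by definition).
• Critical value moves from z_{α/2} = 2.807 to 1.645, so power = Φ(λ - z_{α/2}) goes from Φ(3.35 - 2.807) = 0.706 to Φ(3.35 - 1.645) = 0.956.
• Type II error rate β = 1 - power therefore decreases (0.294 → 0.044).
Appropriate when false negatives are costly — here, acquitting a guilty person.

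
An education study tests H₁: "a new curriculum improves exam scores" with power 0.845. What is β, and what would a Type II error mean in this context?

β = 1 - power = 1 - 0.845 = 0.155. A Type II error is failing to reject H₀ when H₀ is false (false negative) — here, failing to conclude that a new curriculum improves exam scores when in fact it is true. Consequence: keeping the old curriculum when the new one would have helped students.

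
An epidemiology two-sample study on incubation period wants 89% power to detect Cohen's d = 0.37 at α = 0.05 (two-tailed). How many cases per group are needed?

z_{α/2} = 1.96, z_β = Φ⁻¹(0.89) = 1.227. For small effect (d = 0.37): n per group = 2(z_{α/2} + z_β)²/d² = 2(1.96 + 1.227)²/0.37² = 148.4 → 149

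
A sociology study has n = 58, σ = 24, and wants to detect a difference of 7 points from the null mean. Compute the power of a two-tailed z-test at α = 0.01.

SE = σ/√n = 24/√58 = 3.151. Non-centrality λ = d/SE = 7/3.151 = 2.221. Power ≈ Φ(λ - z_{α/2}) = Φ(2.221 - 2.576) = Φ(-0.355) = 0.361.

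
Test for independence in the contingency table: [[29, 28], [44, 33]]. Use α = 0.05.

χ² = 0.519. df = 1, critical = 3.841. Fail to reject H₀. No evidence of dependence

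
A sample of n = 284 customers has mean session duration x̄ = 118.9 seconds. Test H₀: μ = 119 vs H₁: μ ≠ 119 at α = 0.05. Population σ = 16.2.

z = (x̄ - μ₀)/(σ/√n) = (118.9 - 119)/(16.2/√284) = -0.104. Critical value: ±1.96. Since |-0.104| ≤ 1.96, Fail to reject H₀.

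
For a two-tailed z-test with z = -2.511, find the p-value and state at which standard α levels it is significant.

p = 2·P(Z > |-2.511|) = 2·(1 - Φ(2.511)) ≈ 0.012. Significant at α = 0.1; Significant at α = 0.05.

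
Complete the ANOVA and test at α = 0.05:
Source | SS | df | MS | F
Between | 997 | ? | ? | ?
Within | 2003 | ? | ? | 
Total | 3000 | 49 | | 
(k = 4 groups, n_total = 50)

df_between = 3, df_within = 46. MS_between = 332.33, MS_within = 43.54. F = 7.632, F_crit ≈ 2.807. Reject H₀.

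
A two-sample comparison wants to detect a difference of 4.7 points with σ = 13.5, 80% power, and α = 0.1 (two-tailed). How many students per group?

n per group = 2(z_α/2 + z_β)²σ²/d² = 2×(1.645 + 0.84)²×13.5²/4.7² = 101.9 → n = 102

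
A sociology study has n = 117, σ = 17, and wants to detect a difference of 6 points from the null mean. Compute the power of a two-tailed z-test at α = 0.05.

SE = σ/√n = 17/√117 = 1.572. Non-centrality λ = d/SE = 6/1.572 = 3.818. Power ≈ Φ(λ - z_{α/2}) = Φ(3.818 - 1.96) = Φ(1.858) = 0.968.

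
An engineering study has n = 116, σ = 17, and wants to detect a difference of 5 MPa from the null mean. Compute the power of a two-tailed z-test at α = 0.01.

SE = σ/√n = 17/√116 = 1.578. Non-centrality λ = d/SE = 5/1.578 = 3.168. Power ≈ Φ(λ - z_{α/2}) = Φ(3.168 - 2.576) = Φ(0.592) = 0.723.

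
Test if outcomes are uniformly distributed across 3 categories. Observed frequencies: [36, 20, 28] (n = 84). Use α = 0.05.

Expected = 28 each. χ² = Σ(O-E)²/E = 4.571. df = 2, critical value = 5.991. Fail to reject H₀.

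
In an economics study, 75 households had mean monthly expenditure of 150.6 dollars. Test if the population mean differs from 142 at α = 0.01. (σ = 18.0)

z = (x̄ - μ₀)/(σ/√n) = (150.6 - 142)/(18.0/√75) = 4.138. Critical value: ±2.576. Since |4.138| > 2.576, Reject H₀.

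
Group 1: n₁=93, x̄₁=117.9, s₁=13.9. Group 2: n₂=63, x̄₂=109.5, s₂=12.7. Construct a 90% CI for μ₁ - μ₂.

Difference = 8.4. SE = √(13.9²/93 + 12.7²/63) = 2.154. CI = (4.86, 11.94)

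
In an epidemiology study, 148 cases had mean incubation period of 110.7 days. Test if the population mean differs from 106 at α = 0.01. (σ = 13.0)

z = (x̄ - μ₀)/(σ/√n) = (110.7 - 106)/(13.0/√148) = 4.398. Critical value: ±2.576. Since |4.398| > 2.576, Reject H₀.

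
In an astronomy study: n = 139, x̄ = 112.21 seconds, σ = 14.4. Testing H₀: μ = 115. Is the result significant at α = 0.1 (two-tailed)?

z = (112.21 - 115)/(14.4/√139) = -2.284. Since |z| > 1.645, significant at α = 0.1.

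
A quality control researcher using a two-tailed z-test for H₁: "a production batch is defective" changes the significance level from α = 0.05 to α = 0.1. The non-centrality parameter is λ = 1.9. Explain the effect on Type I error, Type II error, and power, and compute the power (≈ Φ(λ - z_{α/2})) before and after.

Increasing α from 0.05 to 0.1:
• Type I error rate increases (α is the Type I rate by definition).
• Critical value moves from z_{α/2} = 1.96 to 1.645, so power = Φ(λ - z_{α/2}) goes from Φ(1.9 - 1.96) = 0.476 to Φ(1.9 - 1.645) = 0.601.
• Type II error rate β = 1 - power therefore decreases (0.524 → 0.399).
Appropriate when false negatives are costly — here, shipping a defective batch — faulty products reach customers.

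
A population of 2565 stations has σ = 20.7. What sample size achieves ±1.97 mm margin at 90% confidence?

Without FPC: n₀ = (1.645×20.7/1.97)² = 298.772. With FPC: n = n₀N/(n₀+N-1) = 267.7 → n = 268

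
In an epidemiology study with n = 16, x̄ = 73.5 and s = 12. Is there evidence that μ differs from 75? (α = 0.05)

t = (x̄ - μ₀)/(s/√n) = (73.5 - 75)/(12/√16) = -0.5. df = 15, critical t = ±2.131. Fail to reject H₀.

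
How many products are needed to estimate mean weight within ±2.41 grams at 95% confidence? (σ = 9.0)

n = (z*σ/E)² = (1.96×9.0/2.41)² = 53.6 → n = 54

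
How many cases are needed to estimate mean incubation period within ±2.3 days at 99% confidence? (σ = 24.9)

n = (z*σ/E)² = (2.576×24.9/2.3)² = 777.7 → n = 778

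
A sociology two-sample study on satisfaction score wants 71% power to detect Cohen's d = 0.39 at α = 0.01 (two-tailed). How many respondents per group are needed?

z_{α/2} = 2.576, z_β = Φ⁻¹(0.71) = 0.553. For small effect (d = 0.39): n per group = 2(z_{α/2} + z_β)²/d² = 2(2.576 + 0.553)²/0.39² = 128.7 → 129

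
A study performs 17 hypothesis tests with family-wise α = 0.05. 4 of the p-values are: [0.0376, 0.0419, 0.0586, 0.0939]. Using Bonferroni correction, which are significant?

Bonferroni α = 0.05/17 = 0.00294. None of the given p-values are significant.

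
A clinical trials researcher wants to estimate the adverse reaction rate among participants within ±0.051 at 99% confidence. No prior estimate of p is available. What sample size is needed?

Conservative approach: use p = 0.5 (maximizes p(1-p) = 0.25). n = z²(0.25)/E² = 2.576²×0.25/0.051² = 637.8 → n = 638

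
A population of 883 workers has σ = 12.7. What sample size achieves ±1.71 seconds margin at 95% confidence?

Without FPC: n₀ = (1.96×12.7/1.71)² = 211.898. With FPC: n = n₀N/(n₀+N-1) = 171.05 → n = 172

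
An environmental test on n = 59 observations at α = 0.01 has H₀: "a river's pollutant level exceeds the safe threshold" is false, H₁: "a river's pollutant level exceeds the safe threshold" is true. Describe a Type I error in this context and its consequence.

Type I error: rejecting H₀ when it is true — concluding that a river's pollutant level exceeds the safe threshold when in fact it is not. Consequence: shutting down a compliant factory unnecessarily.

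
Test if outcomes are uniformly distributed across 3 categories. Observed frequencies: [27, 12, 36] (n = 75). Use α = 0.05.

Expected = 25 each. χ² = Σ(O-E)²/E = 11.76. df = 2, critical value = 5.991. Reject H₀.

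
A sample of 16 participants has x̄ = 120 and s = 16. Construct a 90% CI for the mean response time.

CI = x̄ ± t*(s/√n) = 120 ± 1.753(16/√16) = (112.99, 127.01)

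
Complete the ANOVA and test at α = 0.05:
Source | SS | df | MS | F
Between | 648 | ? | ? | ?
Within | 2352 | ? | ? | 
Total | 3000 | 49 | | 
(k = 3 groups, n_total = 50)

df_between = 2, df_within = 47. MS_between = 324.0, MS_within = 50.04. F = 6.474, F_crit ≈ 3.195. Reject H₀.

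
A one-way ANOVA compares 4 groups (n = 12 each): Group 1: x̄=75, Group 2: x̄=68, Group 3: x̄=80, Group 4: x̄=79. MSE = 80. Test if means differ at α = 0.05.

Grand mean = 75.5. SS_between = 1068.0, MS_between = 356.0. F = 4.45, F_crit ≈ 2.816. Reject H₀.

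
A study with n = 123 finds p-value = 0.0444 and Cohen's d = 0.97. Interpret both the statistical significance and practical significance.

Statistically significant (p = 0.0444 < 0.05). Cohen's d = 0.97 indicates a large effect size. Both statistical and practical significance should be considered.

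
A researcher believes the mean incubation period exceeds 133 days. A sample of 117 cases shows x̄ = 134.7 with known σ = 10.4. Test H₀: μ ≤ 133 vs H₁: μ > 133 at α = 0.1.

z = 1.768. Critical value: 1.28. Reject H₀.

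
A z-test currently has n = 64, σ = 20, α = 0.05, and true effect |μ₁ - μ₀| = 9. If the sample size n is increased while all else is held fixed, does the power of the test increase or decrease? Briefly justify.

Power increases: a larger n shrinks the standard error σ/√n, moving the sampling distribution under H₁ further from the critical value.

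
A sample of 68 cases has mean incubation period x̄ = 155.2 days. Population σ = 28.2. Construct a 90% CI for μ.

CI = x̄ ± z*(σ/√n) = 155.2 ± 1.645(28.2/√68) = 155.2 ± 5.63 = (149.57, 160.83)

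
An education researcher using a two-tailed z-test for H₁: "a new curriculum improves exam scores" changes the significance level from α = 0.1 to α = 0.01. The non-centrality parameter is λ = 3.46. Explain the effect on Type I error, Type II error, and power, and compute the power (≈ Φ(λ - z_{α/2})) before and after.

Decreasing α from 0.1 to 0.01:
• Type I error rate decreases (α is the Type I rate by definition).
• Critical value moves from z_{α/2} = 1.645 to 2.576, so power = Φ(λ - z_{α/2}) goes from Φ(3.46 - 1.645) = 0.965 to Φ(3.46 - 2.576) = 0.812.
• Type II error rate β = 1 - power therefore increases (0.035 → 0.188).
Appropriate when false positives are costly — here, adopting a curriculum that gives no real benefit — disruption for nothing.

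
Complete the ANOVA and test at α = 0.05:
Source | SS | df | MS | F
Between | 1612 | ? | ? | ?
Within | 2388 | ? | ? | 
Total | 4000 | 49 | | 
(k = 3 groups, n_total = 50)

df_between = 2, df_within = 47. MS_between = 806.0, MS_within = 50.81. F = 15.863, F_crit ≈ 3.195. Reject H₀.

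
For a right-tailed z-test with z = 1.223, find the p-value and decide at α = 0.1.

p = P(Z > 1.223) = 1 - Φ(1.223) ≈ 0.1107. Since p ≥ 0.1, fail to reject H₀ (not significant) at α = 0.1.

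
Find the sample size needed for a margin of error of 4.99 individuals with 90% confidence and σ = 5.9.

n = (z*σ/E)² = (1.645×5.9/4.99)² = 3.8 → n = 4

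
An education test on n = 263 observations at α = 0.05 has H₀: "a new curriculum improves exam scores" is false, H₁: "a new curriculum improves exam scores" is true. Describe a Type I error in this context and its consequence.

Type I error: rejecting H₀ when it is true — concluding that a new curriculum improves exam scores when in fact it is not. Consequence: adopting a curriculum that gives no real benefit — disruption for nothing.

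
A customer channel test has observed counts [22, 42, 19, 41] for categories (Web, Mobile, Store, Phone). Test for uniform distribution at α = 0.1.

Expected = 31 each. χ² = Σ(O-E)²/E = 14.387. df = 3, critical value = 6.251. Reject H₀.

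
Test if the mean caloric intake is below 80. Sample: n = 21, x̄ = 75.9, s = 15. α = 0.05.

t = (75.9 - 80)/(15/√21) = -1.253, df = 20. Critical t = -1.725. Fail to reject H₀.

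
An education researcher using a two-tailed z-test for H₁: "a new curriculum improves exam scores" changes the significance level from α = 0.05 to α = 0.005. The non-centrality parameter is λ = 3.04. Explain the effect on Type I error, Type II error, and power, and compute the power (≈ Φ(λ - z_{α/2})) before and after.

Decreasing α from 0.05 to 0.005:
• Type I error rate decreases (α is the Type I rate by definition).
• Critical value moves from z_{α/2} = 1.96 to 2.807, so power = Φ(λ - z_{α/2}) goes from Φ(3.04 - 1.96) = 0.86 to Φ(3.04 - 2.807) = 0.592.
• Type II error rate β = 1 - power therefore increases (0.14 → 0.408).
Appropriate when false positives are costly — here, adopting a curriculum that gives no real benefit — disruption for nothing.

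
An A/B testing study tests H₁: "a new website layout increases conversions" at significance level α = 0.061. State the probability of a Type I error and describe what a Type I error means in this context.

P(Type I error) = α = 0.061. A Type I error is rejecting H₀ when H₀ is actually true (false positive) — here, concluding that a new website layout increases conversions when in fact this is not the case. Consequence: rolling out a layout that doesn't actually help — wasted engineering effort.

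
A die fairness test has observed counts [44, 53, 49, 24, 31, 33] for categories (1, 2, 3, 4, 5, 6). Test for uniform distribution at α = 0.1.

Expected = 39 each. χ² = Σ(O-E)²/E = 16.564. df = 5, critical value = 9.236. Reject H₀.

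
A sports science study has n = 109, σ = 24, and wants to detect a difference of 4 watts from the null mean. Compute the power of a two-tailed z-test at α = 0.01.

SE = σ/√n = 24/√109 = 2.299. Non-centrality λ = d/SE = 4/2.299 = 1.74. Power ≈ Φ(λ - z_{α/2}) = Φ(1.74 - 2.576) = Φ(-0.836) = 0.202.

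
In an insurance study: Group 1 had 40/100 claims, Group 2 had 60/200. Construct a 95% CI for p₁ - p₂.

p̂₁ = 0.4, p̂₂ = 0.3. Difference = 0.1. CI = (-0.015, 0.215)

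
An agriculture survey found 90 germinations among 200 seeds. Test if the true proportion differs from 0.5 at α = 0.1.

p̂ = 0.45, p₀ = 0.5. z = (p̂ - p₀)/√(p₀(1-p₀)/n) = -1.414. Critical: ±1.645. Fail to reject H₀.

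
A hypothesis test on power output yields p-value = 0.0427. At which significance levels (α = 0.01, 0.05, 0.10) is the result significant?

p = 0.0427. Significant at: α = 0.05, 0.1.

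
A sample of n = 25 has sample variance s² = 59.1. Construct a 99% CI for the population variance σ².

df = 24. χ²_{0.005} = 45.559, χ²_{0.995} = 9.886. CI for σ² = ((n-1)s²/χ²_{α/2}, (n-1)s²/χ²_{1-α/2}) = (24·59.1/45.559, 24·59.1/9.886) = (31.13, 143.48)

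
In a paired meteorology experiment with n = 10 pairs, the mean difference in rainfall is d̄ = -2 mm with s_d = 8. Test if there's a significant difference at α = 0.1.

t = d̄/(s_d/√n) = -2/(8/√10) = -0.791. df = 9, critical t = ±1.833. Fail to reject H₀.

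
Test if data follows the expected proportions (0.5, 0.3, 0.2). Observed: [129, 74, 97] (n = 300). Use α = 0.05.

Expected: [150.0, 90.0, 60.0]. χ² = 28.601. df = 2, critical = 5.991. Reject H₀.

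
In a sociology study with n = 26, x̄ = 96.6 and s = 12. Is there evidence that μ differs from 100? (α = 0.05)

t = (x̄ - μ₀)/(s/√n) = (96.6 - 100)/(12/√26) = -1.445. df = 25, critical t = ±2.06. Fail to reject H₀.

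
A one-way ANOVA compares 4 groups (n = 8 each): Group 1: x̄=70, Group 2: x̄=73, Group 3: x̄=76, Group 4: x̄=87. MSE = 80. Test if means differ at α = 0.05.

Grand mean = 76.5. SS_between = 1320.0, MS_between = 440.0. F = 5.5, F_crit ≈ 2.947. Reject H₀.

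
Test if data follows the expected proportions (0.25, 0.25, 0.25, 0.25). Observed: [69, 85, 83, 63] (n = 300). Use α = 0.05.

Expected: [75.0, 75.0, 75.0, 75.0]. χ² = 4.587. df = 3, critical = 7.815. Fail to reject H₀.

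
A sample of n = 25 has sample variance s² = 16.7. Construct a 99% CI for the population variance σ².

df = 24. χ²_{0.005} = 45.559, χ²_{0.995} = 9.886. CI for σ² = ((n-1)s²/χ²_{α/2}, (n-1)s²/χ²_{1-α/2}) = (24·16.7/45.559, 24·16.7/9.886) = (8.8, 40.54)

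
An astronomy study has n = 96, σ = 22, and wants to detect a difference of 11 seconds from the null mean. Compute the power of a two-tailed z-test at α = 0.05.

SE = σ/√n = 22/√96 = 2.245. Non-centrality λ = d/SE = 11/2.245 = 4.899. Power ≈ Φ(λ - z_{α/2}) = Φ(4.899 - 1.96) = Φ(2.939) = 0.998.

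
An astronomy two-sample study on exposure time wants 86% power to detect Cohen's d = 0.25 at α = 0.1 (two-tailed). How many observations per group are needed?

z_{α/2} = 1.645, z_β = Φ⁻¹(0.86) = 1.08. For small effect (d = 0.25): n per group = 2(z_{α/2} + z_β)²/d² = 2(1.645 + 1.08)²/0.25² = 237.6 → 238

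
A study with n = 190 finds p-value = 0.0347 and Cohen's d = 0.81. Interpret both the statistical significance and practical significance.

Statistically significant (p = 0.0347 < 0.05). Cohen's d = 0.81 indicates a large effect size. Both statistical and practical significance should be considered.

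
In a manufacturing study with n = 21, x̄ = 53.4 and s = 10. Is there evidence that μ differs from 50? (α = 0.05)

t = (x̄ - μ₀)/(s/√n) = (53.4 - 50)/(10/√21) = 1.558. df = 20, critical t = ±2.086. Fail to reject H₀.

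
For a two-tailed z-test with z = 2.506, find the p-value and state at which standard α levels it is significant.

p = 2·P(Z > |2.506|) = 2·(1 - Φ(2.506)) ≈ 0.0122. Significant at α = 0.1; Significant at α = 0.05.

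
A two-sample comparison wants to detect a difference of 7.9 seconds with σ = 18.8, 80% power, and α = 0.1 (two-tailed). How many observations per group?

n per group = 2(z_α/2 + z_β)²σ²/d² = 2×(1.645 + 0.84)²×18.8²/7.9² = 69.9 → n = 70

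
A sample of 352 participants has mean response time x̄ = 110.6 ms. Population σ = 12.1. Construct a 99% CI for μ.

CI = x̄ ± z*(σ/√n) = 110.6 ± 2.576(12.1/√352) = 110.6 ± 1.66 = (108.94, 112.26)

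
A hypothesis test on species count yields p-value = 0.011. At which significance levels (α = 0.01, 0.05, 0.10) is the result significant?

p = 0.011. Significant at: α = 0.05, 0.1.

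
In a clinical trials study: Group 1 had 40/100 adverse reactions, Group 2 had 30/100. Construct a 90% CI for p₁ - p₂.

p̂₁ = 0.4, p̂₂ = 0.3. Difference = 0.1. CI = (-0.01, 0.21)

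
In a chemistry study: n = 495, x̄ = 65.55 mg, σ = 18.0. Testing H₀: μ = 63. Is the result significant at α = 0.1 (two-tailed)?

z = (65.55 - 63)/(18.0/√495) = 3.152. Since |z| > 1.645, significant at α = 0.1.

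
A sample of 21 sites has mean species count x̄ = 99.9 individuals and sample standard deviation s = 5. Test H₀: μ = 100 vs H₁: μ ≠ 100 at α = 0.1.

t = (x̄ - μ₀)/(s/√n) = (99.9 - 100)/(5/√21) = -0.092. df = 20, critical t = ±1.725. Fail to reject H₀.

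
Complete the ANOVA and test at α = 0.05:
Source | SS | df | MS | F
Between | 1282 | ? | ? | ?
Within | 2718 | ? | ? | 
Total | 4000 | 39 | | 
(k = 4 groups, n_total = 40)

df_between = 3, df_within = 36. MS_between = 427.33, MS_within = 75.5. F = 5.66, F_crit ≈ 2.866. Reject H₀.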